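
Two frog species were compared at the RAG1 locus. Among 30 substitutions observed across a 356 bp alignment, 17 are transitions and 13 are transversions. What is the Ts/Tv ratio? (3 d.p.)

R = 17/13 = 1.307692… ≈ 1.308 (to 3 d.p.).

1.308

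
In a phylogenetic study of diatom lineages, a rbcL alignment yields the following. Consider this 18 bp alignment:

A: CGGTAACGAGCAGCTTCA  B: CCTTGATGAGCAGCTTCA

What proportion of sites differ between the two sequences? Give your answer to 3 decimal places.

0.222

The sequences differ at 4 of 18 positions (sites 2, 3, 5, 7).
p = 4/18 = 0.222222… ≈ 0.222 (to 3 d.p.).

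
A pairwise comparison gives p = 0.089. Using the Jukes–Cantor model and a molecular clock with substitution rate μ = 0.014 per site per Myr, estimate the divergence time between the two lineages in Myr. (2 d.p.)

3.38

d = −(3/4) ln(1 − 4p/3) = −0.75 ln(1 − 0.118667) = −0.75 ln(0.881333)
  = −0.75 × (-0.126320) = 0.094740 substitutions/site.
Under a molecular clock d = 2μt, so t = d/(2μ) = 0.094740 / (2 × 0.014) = 3.38 Myr.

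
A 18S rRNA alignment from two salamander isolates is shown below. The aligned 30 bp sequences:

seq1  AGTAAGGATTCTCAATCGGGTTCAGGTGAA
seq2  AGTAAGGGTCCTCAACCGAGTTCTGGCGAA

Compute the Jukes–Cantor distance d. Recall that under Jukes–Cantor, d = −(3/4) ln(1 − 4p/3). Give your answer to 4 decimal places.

The sequences differ at 6 of 30 sites (8, 10, 16, 19, 24, 27), so p = 6/30 = 0.2.
d = −(3/4) ln(1 − 4p/3) = −0.75 ln(1 − 0.266667) = −0.75 ln(0.733333)
  = −0.75 × (-0.310155) = 0.232616 substitutions/site.

0.2326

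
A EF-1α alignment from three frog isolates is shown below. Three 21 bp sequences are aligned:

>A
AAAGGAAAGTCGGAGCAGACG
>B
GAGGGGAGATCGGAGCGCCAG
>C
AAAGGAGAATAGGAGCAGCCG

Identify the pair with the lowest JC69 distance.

A–B: 9/21 differ, p = 0.429, d = 0.635.
A–C: 4/21 differ, p = 0.190, d = 0.220.
B–C: 9/21 differ, p = 0.429, d = 0.635.
The smallest distance is between A and C.

A and C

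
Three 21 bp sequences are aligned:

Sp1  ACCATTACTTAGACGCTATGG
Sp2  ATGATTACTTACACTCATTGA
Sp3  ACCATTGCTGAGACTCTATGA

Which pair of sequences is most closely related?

Sp1–Sp2: 7/21 differ, p = 0.333, d = 0.441.
Sp1–Sp3: 4/21 differ, p = 0.190, d = 0.220.
Sp2–Sp3: 7/21 differ, p = 0.333, d = 0.441.
The smallest distance is between Sp1 and Sp3.

Sp1 and Sp3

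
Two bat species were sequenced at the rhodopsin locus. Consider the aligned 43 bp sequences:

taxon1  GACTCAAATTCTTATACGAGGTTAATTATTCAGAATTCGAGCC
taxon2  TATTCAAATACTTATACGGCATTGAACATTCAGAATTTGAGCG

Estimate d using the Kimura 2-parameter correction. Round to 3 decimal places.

0.318

Of 43 sites, 6 differences are transitions and 5 are transversions, so P = 6/43 ≈ 0.139535 and Q = 5/43 ≈ 0.116279.
Under the Kimura two-parameter model, d = −½ ln(1 − 2P − Q) − ¼ ln(1 − 2Q).
1 − 2P − Q = 0.604651, giving −½ ln(0.604651) = 0.251552.
1 − 2Q = 0.767442, giving −¼ ln(0.767442) = 0.066173.
d = 0.251552 + 0.066173 = 0.317725.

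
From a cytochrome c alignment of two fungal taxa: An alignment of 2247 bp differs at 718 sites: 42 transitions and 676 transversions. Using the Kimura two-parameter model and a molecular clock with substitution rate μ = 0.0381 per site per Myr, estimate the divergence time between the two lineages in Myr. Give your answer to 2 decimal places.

5.73

P = 42/2247 ≈ 0.018692 and Q = 676/2247 ≈ 0.300846.
Under the Kimura two-parameter model, d = −½ ln(1 − 2P − Q) − ¼ ln(1 − 2Q).
1 − 2P − Q = 0.66177, giving −½ ln(0.66177) = 0.206419.
1 − 2Q = 0.398308, giving −¼ ln(0.398308) = 0.230132.
d = 0.206419 + 0.230132 = 0.436551.
Under a molecular clock d = 2μt, so t = d/(2μ) = 0.436551 / (2 × 0.0381) = 5.73 Myr.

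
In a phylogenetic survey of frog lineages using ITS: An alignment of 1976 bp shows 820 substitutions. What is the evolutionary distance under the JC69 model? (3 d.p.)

p = 820/1976 ≈ 0.41498.
d = −(3/4) ln(1 − 4p/3) = −0.75 ln(1 − 0.553307) = −0.75 ln(0.446693)
  = −0.75 × (-0.805884) = 0.604413 substitutions/site.

0.604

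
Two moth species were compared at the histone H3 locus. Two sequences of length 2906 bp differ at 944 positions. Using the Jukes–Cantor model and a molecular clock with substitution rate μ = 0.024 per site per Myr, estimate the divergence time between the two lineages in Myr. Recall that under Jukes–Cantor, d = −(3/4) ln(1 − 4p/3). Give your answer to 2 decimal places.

p = 944/2906 ≈ 0.324845.
d = −(3/4) ln(1 − 4p/3) = −0.75 ln(1 − 0.433127) = −0.75 ln(0.566873)
  = −0.75 × (-0.567620) = 0.425715 substitutions/site.
Under a molecular clock d = 2μt, so t = d/(2μ) = 0.425715 / (2 × 0.024) = 8.87 Myr.

8.87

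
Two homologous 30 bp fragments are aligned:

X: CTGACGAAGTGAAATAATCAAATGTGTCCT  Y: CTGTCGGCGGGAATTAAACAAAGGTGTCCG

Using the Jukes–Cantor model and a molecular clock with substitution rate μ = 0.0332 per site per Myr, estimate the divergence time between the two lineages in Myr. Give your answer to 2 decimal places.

The sequences differ at 8 of 30 sites (4, 7, 8, 10, 14, 18, 23, 30), so p = 8/30 ≈ 0.266667.
d = −(3/4) ln(1 − 4p/3) = −0.75 ln(1 − 0.355556) = −0.75 ln(0.644444)
  = −0.75 × (-0.439367) = 0.329525 substitutions/site.
Under a molecular clock d = 2μt, so t = d/(2μ) = 0.329525 / (2 × 0.0332) = 4.96 Myr.

4.96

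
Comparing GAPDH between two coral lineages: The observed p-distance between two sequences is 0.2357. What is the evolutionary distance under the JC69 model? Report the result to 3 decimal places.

0.283

d = −(3/4) ln(1 − 4p/3) = −0.75 ln(1 − 0.314267) = −0.75 ln(0.685733)
  = −0.75 × (-0.377267) = 0.282950 substitutions/site.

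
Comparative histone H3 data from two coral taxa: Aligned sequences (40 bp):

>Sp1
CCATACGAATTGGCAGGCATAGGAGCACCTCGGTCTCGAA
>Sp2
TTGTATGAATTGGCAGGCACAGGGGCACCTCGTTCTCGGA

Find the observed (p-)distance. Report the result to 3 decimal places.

The sequences differ at 8 of 40 positions (sites 1, 2, 3, 6, 20, 24, 33, 39).
p = 8/40 = 0.200.

0.200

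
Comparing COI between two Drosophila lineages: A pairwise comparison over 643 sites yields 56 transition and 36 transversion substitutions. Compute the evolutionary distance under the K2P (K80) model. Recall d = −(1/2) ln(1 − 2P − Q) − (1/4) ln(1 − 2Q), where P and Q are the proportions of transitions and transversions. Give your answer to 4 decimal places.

P = 56/643 ≈ 0.087092 and Q = 36/643 ≈ 0.055988.
Under the Kimura two-parameter model, d = −½ ln(1 − 2P − Q) − ¼ ln(1 − 2Q).
1 − 2P − Q = 0.769828, giving −½ ln(0.769828) = 0.130794.
1 − 2Q = 0.888024, giving −¼ ln(0.888024) = 0.029689.
d = 0.130794 + 0.029689 = 0.160483.

0.1605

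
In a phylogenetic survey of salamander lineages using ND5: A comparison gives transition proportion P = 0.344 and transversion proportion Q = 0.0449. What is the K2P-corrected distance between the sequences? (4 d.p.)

0.6836

Under the Kimura two-parameter model, d = −½ ln(1 − 2P − Q) − ¼ ln(1 − 2Q).
1 − 2P − Q = 0.2671, giving −½ ln(0.2671) = 0.660066.
1 − 2Q = 0.9102, giving −¼ ln(0.9102) = 0.023523.
d = 0.660066 + 0.023523 = 0.683589.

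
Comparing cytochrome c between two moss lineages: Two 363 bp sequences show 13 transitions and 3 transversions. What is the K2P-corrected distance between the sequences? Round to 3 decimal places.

P = 13/363 ≈ 0.035813 and Q = 3/363 ≈ 0.008264.
Under the Kimura two-parameter model, d = −½ ln(1 − 2P − Q) − ¼ ln(1 − 2Q).
1 − 2P − Q = 0.92011, giving −½ ln(0.92011) = 0.041631.
1 − 2Q = 0.983472, giving −¼ ln(0.983472) = 0.004167.
d = 0.041631 + 0.004167 = 0.045798.

0.046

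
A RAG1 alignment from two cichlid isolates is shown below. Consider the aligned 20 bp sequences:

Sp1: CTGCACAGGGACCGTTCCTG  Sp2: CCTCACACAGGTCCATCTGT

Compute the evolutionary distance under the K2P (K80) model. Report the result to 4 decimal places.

Of 20 sites, 5 differences are transitions and 6 are transversions, so P = 5/20 = 0.25 and Q = 6/20 = 0.3.
Under the Kimura two-parameter model, d = −½ ln(1 − 2P − Q) − ¼ ln(1 − 2Q).
1 − 2P − Q = 0.2, giving −½ ln(0.2) = 0.804719.
1 − 2Q = 0.4, giving −¼ ln(0.4) = 0.229073.
d = 0.804719 + 0.229073 = 1.033792.

1.0338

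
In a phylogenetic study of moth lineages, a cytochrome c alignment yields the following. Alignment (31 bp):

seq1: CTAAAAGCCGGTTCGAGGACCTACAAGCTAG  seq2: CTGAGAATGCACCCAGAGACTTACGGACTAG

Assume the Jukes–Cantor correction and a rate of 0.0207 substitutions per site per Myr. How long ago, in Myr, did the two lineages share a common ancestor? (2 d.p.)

21.11

The sequences differ at 16 of 31 sites, so p = 16/31 ≈ 0.516129.
d = −(3/4) ln(1 − 4p/3) = −0.75 ln(1 − 0.688172) = −0.75 ln(0.311828)
  = −0.75 × (-1.165304) = 0.873978 substitutions/site.
Under a molecular clock d = 2μt, so t = d/(2μ) = 0.873978 / (2 × 0.0207) = 21.11 Myr.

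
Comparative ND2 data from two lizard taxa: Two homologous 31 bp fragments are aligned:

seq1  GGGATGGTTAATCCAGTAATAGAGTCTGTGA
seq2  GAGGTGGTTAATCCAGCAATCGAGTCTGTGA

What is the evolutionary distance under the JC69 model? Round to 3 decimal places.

0.142

The sequences differ at 4 of 31 sites (2, 4, 17, 21), so p = 4/31 ≈ 0.129032.
d = −(3/4) ln(1 − 4p/3) = −0.75 ln(1 − 0.172043) = −0.75 ln(0.827957)
  = −0.75 × (-0.188794) = 0.141596 substitutions/site.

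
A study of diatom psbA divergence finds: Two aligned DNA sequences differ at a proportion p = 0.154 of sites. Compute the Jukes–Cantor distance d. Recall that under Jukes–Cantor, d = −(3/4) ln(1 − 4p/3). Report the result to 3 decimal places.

d = −(3/4) ln(1 − 4p/3) = −0.75 ln(1 − 0.205333) = −0.75 ln(0.794667)
  = −0.75 × (-0.229832) = 0.172374 substitutions/site.

0.172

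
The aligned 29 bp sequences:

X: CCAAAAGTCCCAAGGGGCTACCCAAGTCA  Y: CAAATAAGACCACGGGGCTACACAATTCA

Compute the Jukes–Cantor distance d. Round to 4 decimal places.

The sequences differ at 8 of 29 sites (2, 5, 7, 8, 9, 13, 22, 26), so p = 8/29 ≈ 0.275862.
d = −(3/4) ln(1 − 4p/3) = −0.75 ln(1 − 0.367816) = −0.75 ln(0.632184)
  = −0.75 × (-0.458575) = 0.343931 substitutions/site.

0.3439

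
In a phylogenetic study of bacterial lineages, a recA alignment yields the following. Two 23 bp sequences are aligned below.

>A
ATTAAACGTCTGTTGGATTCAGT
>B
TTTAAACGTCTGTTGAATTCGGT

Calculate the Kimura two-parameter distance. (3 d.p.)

0.145

Of 23 sites, 2 differences are transitions and 1 are transversions, so P = 2/23 ≈ 0.086957 and Q = 1/23 ≈ 0.043478.
Under the Kimura two-parameter model, d = −½ ln(1 − 2P − Q) − ¼ ln(1 − 2Q).
1 − 2P − Q = 0.782608, giving −½ ln(0.782608) = 0.122562.
1 − 2Q = 0.913044, giving −¼ ln(0.913044) = 0.022743.
d = 0.122562 + 0.022743 = 0.145305.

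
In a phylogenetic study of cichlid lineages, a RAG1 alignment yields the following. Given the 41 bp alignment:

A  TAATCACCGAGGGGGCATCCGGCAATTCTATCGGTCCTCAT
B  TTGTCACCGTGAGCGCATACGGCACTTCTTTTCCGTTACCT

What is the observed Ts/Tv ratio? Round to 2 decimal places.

Transitions are A↔G and C↔T; transversions are all other mismatches.
Transitions: 5. Transversions: 11.
R = 5/11 = 0.454545… ≈ 0.45 (to 2 d.p.).

0.45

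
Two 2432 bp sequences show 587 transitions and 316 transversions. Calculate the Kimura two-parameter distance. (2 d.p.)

0.55

P = 587/2432 ≈ 0.241365 and Q = 316/2432 ≈ 0.129934.
Under the Kimura two-parameter model, d = −½ ln(1 − 2P − Q) − ¼ ln(1 − 2Q).
1 − 2P − Q = 0.387336, giving −½ ln(0.387336) = 0.474231.
1 − 2Q = 0.740132, giving −¼ ln(0.740132) = 0.075232.
d = 0.474231 + 0.075232 = 0.549463.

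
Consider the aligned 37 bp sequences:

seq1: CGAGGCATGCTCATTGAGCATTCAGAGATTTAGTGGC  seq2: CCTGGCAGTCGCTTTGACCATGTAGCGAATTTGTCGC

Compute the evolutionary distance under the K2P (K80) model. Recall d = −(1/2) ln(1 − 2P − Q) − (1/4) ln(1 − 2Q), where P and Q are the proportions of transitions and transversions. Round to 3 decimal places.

Of 37 sites, 1 differences are transitions and 12 are transversions, so P = 1/37 ≈ 0.027027 and Q = 12/37 ≈ 0.324324.
Under the Kimura two-parameter model, d = −½ ln(1 − 2P − Q) − ¼ ln(1 − 2Q).
1 − 2P − Q = 0.621622, giving −½ ln(0.621622) = 0.237712.
1 − 2Q = 0.351352, giving −¼ ln(0.351352) = 0.261492.
d = 0.237712 + 0.261492 = 0.499204.

0.499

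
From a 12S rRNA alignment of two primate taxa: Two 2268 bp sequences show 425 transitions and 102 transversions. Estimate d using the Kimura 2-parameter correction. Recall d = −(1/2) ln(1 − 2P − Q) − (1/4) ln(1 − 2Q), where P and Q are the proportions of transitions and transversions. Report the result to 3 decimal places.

0.296

P = 425/2268 ≈ 0.18739 and Q = 102/2268 ≈ 0.044974.
Under the Kimura two-parameter model, d = −½ ln(1 − 2P − Q) − ¼ ln(1 − 2Q).
1 − 2P − Q = 0.580246, giving −½ ln(0.580246) = 0.272152.
1 − 2Q = 0.910052, giving −¼ ln(0.910052) = 0.023563.
d = 0.272152 + 0.023563 = 0.295715.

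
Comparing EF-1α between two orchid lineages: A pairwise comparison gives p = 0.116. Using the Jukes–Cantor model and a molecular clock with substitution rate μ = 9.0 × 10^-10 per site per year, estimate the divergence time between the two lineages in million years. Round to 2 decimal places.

70.01

d = −(3/4) ln(1 − 4p/3) = −0.75 ln(1 − 0.154667) = −0.75 ln(0.845333)
  = −0.75 × (-0.168025) = 0.126019 substitutions/site.
Under a molecular clock d = 2μt, so t = d/(2μ) = 0.126019 / (2 × 9.0 × 10^-10) = 70.01 million years.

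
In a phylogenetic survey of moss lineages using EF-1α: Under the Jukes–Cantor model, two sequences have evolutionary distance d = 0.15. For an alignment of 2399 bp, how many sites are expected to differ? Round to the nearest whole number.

Invert JC69: p = (3/4)(1 − e^(−4d/3)) = 0.75 × (1 − e^(-0.2)) = 0.75 × (1 − 0.818731) = 0.135952.
Expected differing sites = pL ≈ 0.135952 × 2399 = 326.148848 ≈ 326.

326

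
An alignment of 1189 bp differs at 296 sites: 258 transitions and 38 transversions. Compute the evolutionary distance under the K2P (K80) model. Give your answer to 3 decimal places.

0.330

P = 258/1189 ≈ 0.216989 and Q = 38/1189 ≈ 0.03196.
Under the Kimura two-parameter model, d = −½ ln(1 − 2P − Q) − ¼ ln(1 − 2Q).
1 − 2P − Q = 0.534062, giving −½ ln(0.534062) = 0.313622.
1 − 2Q = 0.93608, giving −¼ ln(0.93608) = 0.016514.
d = 0.313622 + 0.016514 = 0.330136.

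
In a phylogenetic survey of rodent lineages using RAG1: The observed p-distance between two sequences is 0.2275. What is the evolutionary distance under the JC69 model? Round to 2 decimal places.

d = −(3/4) ln(1 − 4p/3) = −0.75 ln(1 − 0.303333) = −0.75 ln(0.696667)
  = −0.75 × (-0.361448) = 0.271086 substitutions/site.

0.27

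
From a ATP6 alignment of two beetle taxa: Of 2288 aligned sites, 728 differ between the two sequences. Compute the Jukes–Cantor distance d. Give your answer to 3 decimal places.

p = 728/2288 ≈ 0.318182.
d = −(3/4) ln(1 − 4p/3) = −0.75 ln(1 − 0.424243) = −0.75 ln(0.575757)
  = −0.75 × (-0.552070) = 0.414053 substitutions/site.

0.414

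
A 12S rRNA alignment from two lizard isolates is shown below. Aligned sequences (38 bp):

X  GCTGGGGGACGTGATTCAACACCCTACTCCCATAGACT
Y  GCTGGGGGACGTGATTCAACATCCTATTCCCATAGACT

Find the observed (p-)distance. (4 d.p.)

The sequences differ at 2 of 38 positions (sites 22, 27).
p = 2/38 = 0.052631… ≈ 0.0526 (to 4 d.p.).

0.0526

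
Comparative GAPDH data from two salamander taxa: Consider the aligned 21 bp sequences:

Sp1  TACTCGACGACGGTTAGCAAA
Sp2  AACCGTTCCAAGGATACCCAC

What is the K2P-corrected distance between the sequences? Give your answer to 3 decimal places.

1.185

Of 21 sites, 1 differences are transitions and 10 are transversions, so P = 1/21 ≈ 0.047619 and Q = 10/21 ≈ 0.47619.
Under the Kimura two-parameter model, d = −½ ln(1 − 2P − Q) − ¼ ln(1 − 2Q).
1 − 2P − Q = 0.428572, giving −½ ln(0.428572) = 0.423648.
1 − 2Q = 0.04762, giving −¼ ln(0.04762) = 0.761126.
d = 0.423648 + 0.761126 = 1.184774.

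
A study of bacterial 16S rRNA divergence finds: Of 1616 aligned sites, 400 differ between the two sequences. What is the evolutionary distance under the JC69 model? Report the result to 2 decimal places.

p = 400/1616 ≈ 0.247525.
d = −(3/4) ln(1 − 4p/3) = −0.75 ln(1 − 0.330033) = −0.75 ln(0.669967)
  = −0.75 × (-0.400527) = 0.300395 substitutions/site.

0.30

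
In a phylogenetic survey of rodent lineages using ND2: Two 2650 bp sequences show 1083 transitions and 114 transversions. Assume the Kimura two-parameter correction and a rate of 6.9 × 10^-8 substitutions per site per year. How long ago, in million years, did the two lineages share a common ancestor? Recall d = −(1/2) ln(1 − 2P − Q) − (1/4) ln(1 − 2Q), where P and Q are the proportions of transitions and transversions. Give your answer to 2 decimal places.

P = 1083/2650 ≈ 0.408679 and Q = 114/2650 ≈ 0.043019.
Under the Kimura two-parameter model, d = −½ ln(1 − 2P − Q) − ¼ ln(1 − 2Q).
1 − 2P − Q = 0.139623, giving −½ ln(0.139623) = 0.984405.
1 − 2Q = 0.913962, giving −¼ ln(0.913962) = 0.022492.
d = 0.984405 + 0.022492 = 1.006897.
Under a molecular clock d = 2μt, so t = d/(2μ) = 1.006897 / (2 × 6.9 × 10^-8) = 7.30 million years.

7.30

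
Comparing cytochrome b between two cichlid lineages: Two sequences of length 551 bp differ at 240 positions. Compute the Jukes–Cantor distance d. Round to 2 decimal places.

0.65

p = 240/551 ≈ 0.435572.
d = −(3/4) ln(1 − 4p/3) = −0.75 ln(1 − 0.580763) = −0.75 ln(0.419237)
  = −0.75 × (-0.869319) = 0.651989 substitutions/site.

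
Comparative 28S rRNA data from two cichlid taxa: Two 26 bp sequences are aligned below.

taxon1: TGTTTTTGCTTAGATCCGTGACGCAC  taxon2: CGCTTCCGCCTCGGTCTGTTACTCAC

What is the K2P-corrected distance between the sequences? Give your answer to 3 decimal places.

0.596

Of 26 sites, 7 differences are transitions and 3 are transversions, so P = 7/26 ≈ 0.269231 and Q = 3/26 ≈ 0.115385.
Under the Kimura two-parameter model, d = −½ ln(1 − 2P − Q) − ¼ ln(1 − 2Q).
1 − 2P − Q = 0.346153, giving −½ ln(0.346153) = 0.530437.
1 − 2Q = 0.76923, giving −¼ ln(0.76923) = 0.065591.
d = 0.530437 + 0.065591 = 0.596028.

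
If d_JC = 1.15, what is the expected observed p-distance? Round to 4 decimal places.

p = (3/4)(1 − e^(−4d/3)) = 0.75 × (1 − e^(-1.533333)) = 0.75 × (1 − 0.215815) = 0.588139.

0.5881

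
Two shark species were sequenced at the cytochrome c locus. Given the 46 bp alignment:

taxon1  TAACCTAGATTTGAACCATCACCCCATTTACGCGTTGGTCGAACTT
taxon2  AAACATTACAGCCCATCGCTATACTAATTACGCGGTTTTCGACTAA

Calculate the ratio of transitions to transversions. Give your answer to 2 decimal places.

0.56

Transitions are A↔G and C↔T; transversions are all other mismatches.
Transitions: 9. Transversions: 16.
R = 9/16 = 0.5625 ≈ 0.56 (to 2 d.p.).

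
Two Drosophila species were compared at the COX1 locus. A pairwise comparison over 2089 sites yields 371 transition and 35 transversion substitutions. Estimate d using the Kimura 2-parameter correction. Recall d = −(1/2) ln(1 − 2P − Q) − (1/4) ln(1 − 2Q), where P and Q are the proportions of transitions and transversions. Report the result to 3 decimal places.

P = 371/2089 ≈ 0.177597 and Q = 35/2089 ≈ 0.016754.
Under the Kimura two-parameter model, d = −½ ln(1 − 2P − Q) − ¼ ln(1 − 2Q).
1 − 2P − Q = 0.628052, giving −½ ln(0.628052) = 0.232566.
1 − 2Q = 0.966492, giving −¼ ln(0.966492) = 0.008521.
d = 0.232566 + 0.008521 = 0.241087.

0.241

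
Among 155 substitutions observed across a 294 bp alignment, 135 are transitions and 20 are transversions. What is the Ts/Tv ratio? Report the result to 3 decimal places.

R = 135/20 = 6.750.

6.750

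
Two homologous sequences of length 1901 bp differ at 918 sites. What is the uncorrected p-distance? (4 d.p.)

0.4829

p = 918/1901 = 0.482903… ≈ 0.4829 (to 4 d.p.).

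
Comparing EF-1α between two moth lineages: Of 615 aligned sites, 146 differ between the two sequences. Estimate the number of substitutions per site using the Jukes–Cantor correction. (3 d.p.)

p = 146/615 ≈ 0.237398.
d = −(3/4) ln(1 − 4p/3) = −0.75 ln(1 − 0.316531) = −0.75 ln(0.683469)
  = −0.75 × (-0.380574) = 0.285431 substitutions/site.

0.285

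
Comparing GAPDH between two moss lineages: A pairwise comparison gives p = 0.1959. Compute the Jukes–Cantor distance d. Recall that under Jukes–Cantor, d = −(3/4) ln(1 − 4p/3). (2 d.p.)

0.23

d = −(3/4) ln(1 − 4p/3) = −0.75 ln(1 − 0.2612) = −0.75 ln(0.7388)
  = −0.75 × (-0.302728) = 0.227046 substitutions/site.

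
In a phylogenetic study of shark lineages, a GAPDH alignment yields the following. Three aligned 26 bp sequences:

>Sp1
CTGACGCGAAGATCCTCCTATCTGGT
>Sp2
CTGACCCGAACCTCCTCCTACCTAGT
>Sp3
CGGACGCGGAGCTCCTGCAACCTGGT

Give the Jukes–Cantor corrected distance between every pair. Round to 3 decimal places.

d(Sp1,Sp2) = 0.222, d(Sp1,Sp3) = 0.276, d(Sp2,Sp3) = 0.334

Sp1–Sp2: 5/26 sites differ → p ≈ 0.192308, d = −0.75 ln(1 − 0.256411) = 0.222200 ≈ 0.222.
Sp1–Sp3: 6/26 sites differ → p ≈ 0.230769, d = −0.75 ln(1 − 0.307692) = 0.275793 ≈ 0.276.
Sp2–Sp3: 7/26 sites differ → p ≈ 0.269231, d = −0.75 ln(1 − 0.358975) = 0.333515 ≈ 0.334.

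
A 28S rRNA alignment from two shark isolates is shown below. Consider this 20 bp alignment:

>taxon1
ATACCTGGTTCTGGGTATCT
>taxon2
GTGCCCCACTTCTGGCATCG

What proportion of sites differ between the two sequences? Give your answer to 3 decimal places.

0.550

The sequences differ at 11 of 20 positions.
p = 11/20 = 0.550.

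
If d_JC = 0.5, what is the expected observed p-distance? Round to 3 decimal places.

0.365

p = (3/4)(1 − e^(−4d/3)) = 0.75 × (1 − e^(-0.666667)) = 0.75 × (1 − 0.513417) = 0.364937.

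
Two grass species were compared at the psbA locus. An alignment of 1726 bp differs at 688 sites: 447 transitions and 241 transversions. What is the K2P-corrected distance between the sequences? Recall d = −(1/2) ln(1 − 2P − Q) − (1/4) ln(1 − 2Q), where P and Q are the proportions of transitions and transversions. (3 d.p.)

0.618

P = 447/1726 ≈ 0.25898 and Q = 241/1726 ≈ 0.139629.
Under the Kimura two-parameter model, d = −½ ln(1 − 2P − Q) − ¼ ln(1 − 2Q).
1 − 2P − Q = 0.342411, giving −½ ln(0.342411) = 0.535872.
1 − 2Q = 0.720742, giving −¼ ln(0.720742) = 0.081869.
d = 0.535872 + 0.081869 = 0.617741.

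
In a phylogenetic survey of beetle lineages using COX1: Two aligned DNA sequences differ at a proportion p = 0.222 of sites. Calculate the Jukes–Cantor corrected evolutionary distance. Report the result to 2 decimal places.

d = −(3/4) ln(1 − 4p/3) = −0.75 ln(1 − 0.296) = −0.75 ln(0.704)
  = −0.75 × (-0.350977) = 0.263233 substitutions/site.

0.26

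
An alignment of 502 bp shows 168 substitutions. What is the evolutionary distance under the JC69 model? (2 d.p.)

0.44

p = 168/502 ≈ 0.334661.
d = −(3/4) ln(1 − 4p/3) = −0.75 ln(1 − 0.446215) = −0.75 ln(0.553785)
  = −0.75 × (-0.590979) = 0.443234 substitutions/site.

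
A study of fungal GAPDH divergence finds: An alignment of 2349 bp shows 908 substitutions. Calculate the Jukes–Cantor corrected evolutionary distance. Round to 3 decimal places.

0.543

p = 908/2349 ≈ 0.386547.
d = −(3/4) ln(1 − 4p/3) = −0.75 ln(1 − 0.515396) = −0.75 ln(0.484604)
  = −0.75 × (-0.724423) = 0.543317 substitutions/site.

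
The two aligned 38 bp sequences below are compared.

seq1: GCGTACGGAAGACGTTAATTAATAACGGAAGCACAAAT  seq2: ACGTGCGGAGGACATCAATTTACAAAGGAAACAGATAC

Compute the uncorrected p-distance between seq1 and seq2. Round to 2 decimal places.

0.32

The sequences differ at 12 of 38 positions.
p = 12/38 = 0.315789… ≈ 0.32 (to 2 d.p.).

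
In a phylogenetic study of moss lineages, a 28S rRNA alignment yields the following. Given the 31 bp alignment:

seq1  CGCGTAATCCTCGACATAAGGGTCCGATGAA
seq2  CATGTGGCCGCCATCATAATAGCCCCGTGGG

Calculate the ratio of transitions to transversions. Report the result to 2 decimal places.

3.00

Transitions are A↔G and C↔T; transversions are all other mismatches.
Transitions: 12. Transversions: 4.
R = 12/4 = 3.00.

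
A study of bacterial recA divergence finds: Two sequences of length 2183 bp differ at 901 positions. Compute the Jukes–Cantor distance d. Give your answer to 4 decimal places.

0.5994

p = 901/2183 ≈ 0.412735.
d = −(3/4) ln(1 − 4p/3) = −0.75 ln(1 − 0.550313) = −0.75 ln(0.449687)
  = −0.75 × (-0.799203) = 0.599402 substitutions/site.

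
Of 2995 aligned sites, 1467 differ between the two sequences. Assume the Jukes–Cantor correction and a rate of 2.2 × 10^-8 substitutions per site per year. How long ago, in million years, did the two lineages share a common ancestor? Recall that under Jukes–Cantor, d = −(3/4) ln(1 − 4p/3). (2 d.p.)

p = 1467/2995 ≈ 0.489816.
d = −(3/4) ln(1 − 4p/3) = −0.75 ln(1 − 0.653088) = −0.75 ln(0.346912)
  = −0.75 × (-1.058684) = 0.794013 substitutions/site.
Under a molecular clock d = 2μt, so t = d/(2μ) = 0.794013 / (2 × 2.2 × 10^-8) = 18.05 million years.

18.05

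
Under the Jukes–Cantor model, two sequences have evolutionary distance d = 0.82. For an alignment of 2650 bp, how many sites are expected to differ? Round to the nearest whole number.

1321

Invert JC69: p = (3/4)(1 − e^(−4d/3)) = 0.75 × (1 − e^(-1.093333)) = 0.75 × (1 − 0.335098) = 0.498677.
Expected differing sites = pL ≈ 0.498677 × 2650 = 1321.49405 ≈ 1321.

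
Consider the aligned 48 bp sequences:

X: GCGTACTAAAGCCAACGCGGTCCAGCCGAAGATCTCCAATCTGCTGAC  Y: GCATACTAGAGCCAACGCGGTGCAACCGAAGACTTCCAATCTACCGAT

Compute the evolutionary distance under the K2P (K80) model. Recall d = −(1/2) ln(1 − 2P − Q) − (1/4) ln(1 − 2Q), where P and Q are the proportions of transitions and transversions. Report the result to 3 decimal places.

0.229

Of 48 sites, 8 differences are transitions and 1 are transversions, so P = 8/48 ≈ 0.166667 and Q = 1/48 ≈ 0.020833.
Under the Kimura two-parameter model, d = −½ ln(1 − 2P − Q) − ¼ ln(1 − 2Q).
1 − 2P − Q = 0.645833, giving −½ ln(0.645833) = 0.218607.
1 − 2Q = 0.958334, giving −¼ ln(0.958334) = 0.010640.
d = 0.218607 + 0.010640 = 0.229247.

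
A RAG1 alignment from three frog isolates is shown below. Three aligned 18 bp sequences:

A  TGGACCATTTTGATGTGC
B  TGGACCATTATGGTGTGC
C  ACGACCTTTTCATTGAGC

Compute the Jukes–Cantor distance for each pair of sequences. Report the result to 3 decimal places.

A–B: 2/18 sites differ → p ≈ 0.111111, d = −0.75 ln(1 − 0.148148) = 0.120257 ≈ 0.120.
A–C: 7/18 sites differ → p ≈ 0.388889, d = −0.75 ln(1 − 0.518519) = 0.548166 ≈ 0.548.
B–C: 8/18 sites differ → p ≈ 0.444444, d = −0.75 ln(1 − 0.592592) = 0.673455 ≈ 0.673.

d(A,B) = 0.120, d(A,C) = 0.548, d(B,C) = 0.673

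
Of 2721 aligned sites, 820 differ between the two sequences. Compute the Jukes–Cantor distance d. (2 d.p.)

p = 820/2721 ≈ 0.30136.
d = −(3/4) ln(1 − 4p/3) = −0.75 ln(1 − 0.401813) = −0.75 ln(0.598187)
  = −0.75 × (-0.513852) = 0.385389 substitutions/site.

0.39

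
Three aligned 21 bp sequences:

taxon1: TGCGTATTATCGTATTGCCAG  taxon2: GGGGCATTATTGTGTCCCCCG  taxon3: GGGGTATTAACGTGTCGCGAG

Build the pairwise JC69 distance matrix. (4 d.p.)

taxon1–taxon2: 8/21 sites differ → p ≈ 0.380952, d = −0.75 ln(1 − 0.507936) = 0.531860 ≈ 0.5319.
taxon1–taxon3: 6/21 sites differ → p ≈ 0.285714, d = −0.75 ln(1 − 0.380952) = 0.359679 ≈ 0.3597.
taxon2–taxon3: 6/21 sites differ → p ≈ 0.285714, d = −0.75 ln(1 − 0.380952) = 0.359679 ≈ 0.3597.

d(taxon1,taxon2) = 0.5319, d(taxon1,taxon3) = 0.3597, d(taxon2,taxon3) = 0.3597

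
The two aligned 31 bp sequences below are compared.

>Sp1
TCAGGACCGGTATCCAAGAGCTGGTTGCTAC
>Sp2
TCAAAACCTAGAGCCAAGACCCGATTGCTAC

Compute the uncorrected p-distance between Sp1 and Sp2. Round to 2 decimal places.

0.29

The sequences differ at 9 of 31 positions (sites 4, 5, 9, 10, 11, 13, 20, 22, 24).
p = 9/31 = 0.290322… ≈ 0.29 (to 2 d.p.).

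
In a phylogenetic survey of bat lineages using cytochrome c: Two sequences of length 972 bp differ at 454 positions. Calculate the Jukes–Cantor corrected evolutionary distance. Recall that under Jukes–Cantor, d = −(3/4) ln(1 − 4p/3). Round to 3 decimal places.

p = 454/972 ≈ 0.467078.
d = −(3/4) ln(1 − 4p/3) = −0.75 ln(1 − 0.622771) = −0.75 ln(0.377229)
  = −0.75 × (-0.974903) = 0.731177 substitutions/site.

0.731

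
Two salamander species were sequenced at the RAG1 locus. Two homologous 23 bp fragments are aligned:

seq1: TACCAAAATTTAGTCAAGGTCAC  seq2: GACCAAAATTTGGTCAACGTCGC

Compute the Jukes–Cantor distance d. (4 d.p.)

0.1979

The sequences differ at 4 of 23 sites (1, 12, 18, 22), so p = 4/23 ≈ 0.173913.
d = −(3/4) ln(1 − 4p/3) = −0.75 ln(1 − 0.231884) = −0.75 ln(0.768116)
  = −0.75 × (-0.263815) = 0.197861 substitutions/site.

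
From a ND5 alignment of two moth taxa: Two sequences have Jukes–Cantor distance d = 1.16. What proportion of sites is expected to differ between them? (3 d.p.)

0.590

p = (3/4)(1 − e^(−4d/3)) = 0.75 × (1 − e^(-1.546667)) = 0.75 × (1 − 0.212957) = 0.590282.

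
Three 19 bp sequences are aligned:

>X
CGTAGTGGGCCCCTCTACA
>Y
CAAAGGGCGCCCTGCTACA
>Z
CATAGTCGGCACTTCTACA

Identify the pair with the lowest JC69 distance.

X–Y: 6/19 differ, p = 0.316, d = 0.410.
X–Z: 4/19 differ, p = 0.211, d = 0.247.
Y–Z: 6/19 differ, p = 0.316, d = 0.410.
The smallest distance is between X and Z.

X and Z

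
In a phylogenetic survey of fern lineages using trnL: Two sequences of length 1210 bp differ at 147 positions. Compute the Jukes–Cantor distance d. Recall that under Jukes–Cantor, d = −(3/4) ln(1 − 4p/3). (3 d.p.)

0.133

p = 147/1210 ≈ 0.121488.
d = −(3/4) ln(1 − 4p/3) = −0.75 ln(1 − 0.161984) = −0.75 ln(0.838016)
  = −0.75 × (-0.176718) = 0.132539 substitutions/site.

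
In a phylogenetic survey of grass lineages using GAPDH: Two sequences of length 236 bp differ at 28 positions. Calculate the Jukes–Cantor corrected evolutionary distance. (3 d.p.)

0.129

p = 28/236 ≈ 0.118644.
d = −(3/4) ln(1 − 4p/3) = −0.75 ln(1 − 0.158192) = −0.75 ln(0.841808)
  = −0.75 × (-0.172203) = 0.129152 substitutions/site.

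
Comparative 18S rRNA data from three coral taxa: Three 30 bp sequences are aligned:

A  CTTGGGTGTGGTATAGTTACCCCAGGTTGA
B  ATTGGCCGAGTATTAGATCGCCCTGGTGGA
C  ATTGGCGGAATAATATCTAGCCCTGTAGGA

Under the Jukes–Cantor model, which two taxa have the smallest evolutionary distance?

B and C

A–B: 12/30 differ, p = 0.400, d = 0.572.
A–C: 14/30 differ, p = 0.467, d = 0.730.
B–C: 8/30 differ, p = 0.267, d = 0.330.
The smallest distance is between B and C.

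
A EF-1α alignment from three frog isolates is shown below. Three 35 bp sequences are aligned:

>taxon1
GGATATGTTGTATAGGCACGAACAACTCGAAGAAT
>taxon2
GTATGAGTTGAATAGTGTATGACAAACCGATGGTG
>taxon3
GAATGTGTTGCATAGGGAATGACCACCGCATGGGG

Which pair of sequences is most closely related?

taxon2 and taxon3

taxon1–taxon2: 16/35 differ, p = 0.457, d = 0.705.
taxon1–taxon3: 15/35 differ, p = 0.429, d = 0.635.
taxon2–taxon3: 10/35 differ, p = 0.286, d = 0.360.
The smallest distance is between taxon2 and taxon3.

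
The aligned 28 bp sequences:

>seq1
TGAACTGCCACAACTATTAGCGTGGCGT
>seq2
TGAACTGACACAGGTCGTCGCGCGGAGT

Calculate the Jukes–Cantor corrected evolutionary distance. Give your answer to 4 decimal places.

0.3597

The sequences differ at 8 of 28 sites (8, 13, 14, 16, 17, 19, 23, 26), so p = 8/28 ≈ 0.285714.
d = −(3/4) ln(1 − 4p/3) = −0.75 ln(1 − 0.380952) = −0.75 ln(0.619048)
  = −0.75 × (-0.479572) = 0.359679 substitutions/site.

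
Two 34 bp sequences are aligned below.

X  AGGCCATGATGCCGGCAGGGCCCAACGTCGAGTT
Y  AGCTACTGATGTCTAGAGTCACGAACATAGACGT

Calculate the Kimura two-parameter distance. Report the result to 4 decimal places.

Of 34 sites, 4 differences are transitions and 12 are transversions, so P = 4/34 ≈ 0.117647 and Q = 12/34 ≈ 0.352941.
Under the Kimura two-parameter model, d = −½ ln(1 − 2P − Q) − ¼ ln(1 − 2Q).
1 − 2P − Q = 0.411765, giving −½ ln(0.411765) = 0.443651.
1 − 2Q = 0.294118, giving −¼ ln(0.294118) = 0.305944.
d = 0.443651 + 0.305944 = 0.749595.

0.7496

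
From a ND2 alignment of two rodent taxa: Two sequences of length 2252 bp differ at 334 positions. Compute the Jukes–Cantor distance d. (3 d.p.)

0.165

p = 334/2252 ≈ 0.148313.
d = −(3/4) ln(1 − 4p/3) = −0.75 ln(1 − 0.197751) = −0.75 ln(0.802249)
  = −0.75 × (-0.220336) = 0.165252 substitutions/site.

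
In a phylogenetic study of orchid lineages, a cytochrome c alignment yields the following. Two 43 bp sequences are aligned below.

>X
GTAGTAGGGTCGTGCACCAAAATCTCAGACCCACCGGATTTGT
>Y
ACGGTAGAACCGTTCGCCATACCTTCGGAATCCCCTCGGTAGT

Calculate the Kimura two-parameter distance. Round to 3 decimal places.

0.865

Of 43 sites, 12 differences are transitions and 9 are transversions, so P = 12/43 ≈ 0.27907 and Q = 9/43 ≈ 0.209302.
Under the Kimura two-parameter model, d = −½ ln(1 − 2P − Q) − ¼ ln(1 − 2Q).
1 − 2P − Q = 0.232558, giving −½ ln(0.232558) = 0.729308.
1 − 2Q = 0.581396, giving −¼ ln(0.581396) = 0.135581.
d = 0.729308 + 0.135581 = 0.864889.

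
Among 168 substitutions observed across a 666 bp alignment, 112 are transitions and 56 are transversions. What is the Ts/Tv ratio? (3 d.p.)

R = 112/56 = 2.000.

2.000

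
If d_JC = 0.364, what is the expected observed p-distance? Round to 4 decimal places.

p = (3/4)(1 − e^(−4d/3)) = 0.75 × (1 − e^(-0.485333)) = 0.75 × (1 − 0.615492) = 0.288381.

0.2884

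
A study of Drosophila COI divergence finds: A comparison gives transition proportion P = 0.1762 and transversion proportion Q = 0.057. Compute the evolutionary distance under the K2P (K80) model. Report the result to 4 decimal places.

Under the Kimura two-parameter model, d = −½ ln(1 − 2P − Q) − ¼ ln(1 − 2Q).
1 − 2P − Q = 0.5906, giving −½ ln(0.5906) = 0.263308.
1 − 2Q = 0.886, giving −¼ ln(0.886) = 0.030260.
d = 0.263308 + 0.030260 = 0.293568.

0.2936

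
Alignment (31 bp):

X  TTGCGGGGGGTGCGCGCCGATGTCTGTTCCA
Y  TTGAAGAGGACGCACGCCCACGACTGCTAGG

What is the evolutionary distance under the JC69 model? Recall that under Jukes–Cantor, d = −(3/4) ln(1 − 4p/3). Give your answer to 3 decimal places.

The sequences differ at 13 of 31 sites, so p = 13/31 ≈ 0.419355.
d = −(3/4) ln(1 − 4p/3) = −0.75 ln(1 − 0.55914) = −0.75 ln(0.44086)
  = −0.75 × (-0.819028) = 0.614271 substitutions/site.

0.614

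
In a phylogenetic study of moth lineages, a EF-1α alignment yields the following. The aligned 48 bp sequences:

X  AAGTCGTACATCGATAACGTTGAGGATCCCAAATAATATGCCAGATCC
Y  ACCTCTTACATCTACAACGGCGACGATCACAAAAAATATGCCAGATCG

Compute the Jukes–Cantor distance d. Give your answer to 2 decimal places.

The sequences differ at 11 of 48 sites, so p = 11/48 ≈ 0.229167.
d = −(3/4) ln(1 − 4p/3) = −0.75 ln(1 − 0.305556) = −0.75 ln(0.694444)
  = −0.75 × (-0.364644) = 0.273483 substitutions/site.

0.27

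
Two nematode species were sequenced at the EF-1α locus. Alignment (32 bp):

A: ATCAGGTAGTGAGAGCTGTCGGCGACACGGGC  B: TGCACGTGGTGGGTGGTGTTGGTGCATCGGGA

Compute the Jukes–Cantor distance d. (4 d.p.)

The sequences differ at 13 of 32 sites, so p = 13/32 = 0.40625.
d = −(3/4) ln(1 − 4p/3) = −0.75 ln(1 − 0.541667) = −0.75 ln(0.458333)
  = −0.75 × (-0.780159) = 0.585119 substitutions/site.

0.5851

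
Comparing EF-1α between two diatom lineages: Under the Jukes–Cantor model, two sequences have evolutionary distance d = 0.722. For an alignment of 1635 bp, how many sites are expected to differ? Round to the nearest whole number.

Invert JC69: p = (3/4)(1 − e^(−4d/3)) = 0.75 × (1 − e^(-0.962667)) = 0.75 × (1 − 0.381873) = 0.463595.
Expected differing sites = pL ≈ 0.463595 × 1635 = 757.977825 ≈ 758.

758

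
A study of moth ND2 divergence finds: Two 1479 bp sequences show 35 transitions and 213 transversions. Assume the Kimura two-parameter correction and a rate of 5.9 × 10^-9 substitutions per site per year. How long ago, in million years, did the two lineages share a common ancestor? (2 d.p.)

16.20

P = 35/1479 ≈ 0.023665 and Q = 213/1479 ≈ 0.144016.
Under the Kimura two-parameter model, d = −½ ln(1 − 2P − Q) − ¼ ln(1 − 2Q).
1 − 2P − Q = 0.808654, giving −½ ln(0.808654) = 0.106192.
1 − 2Q = 0.711968, giving −¼ ln(0.711968) = 0.084931.
d = 0.106192 + 0.084931 = 0.191123.
Under a molecular clock d = 2μt, so t = d/(2μ) = 0.191123 / (2 × 5.9 × 10^-9) = 16.20 million years.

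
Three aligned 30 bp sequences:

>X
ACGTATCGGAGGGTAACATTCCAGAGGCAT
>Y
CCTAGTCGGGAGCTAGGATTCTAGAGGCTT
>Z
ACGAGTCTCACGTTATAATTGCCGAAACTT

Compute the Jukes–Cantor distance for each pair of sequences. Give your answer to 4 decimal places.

X–Y: 11/30 sites differ → p ≈ 0.366667, d = −0.75 ln(1 − 0.488889) = 0.503376 ≈ 0.5034.
X–Z: 13/30 sites differ → p ≈ 0.433333, d = −0.75 ln(1 − 0.577777) = 0.646666 ≈ 0.6467.
Y–Z: 14/30 sites differ → p ≈ 0.466667, d = −0.75 ln(1 − 0.622223) = 0.730088 ≈ 0.7301.

d(X,Y) = 0.5034, d(X,Z) = 0.6467, d(Y,Z) = 0.7301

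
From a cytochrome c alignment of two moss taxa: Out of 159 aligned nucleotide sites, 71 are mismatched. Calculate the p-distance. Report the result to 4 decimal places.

p = 71/159 = 0.446540… ≈ 0.4465 (to 4 d.p.).

0.4465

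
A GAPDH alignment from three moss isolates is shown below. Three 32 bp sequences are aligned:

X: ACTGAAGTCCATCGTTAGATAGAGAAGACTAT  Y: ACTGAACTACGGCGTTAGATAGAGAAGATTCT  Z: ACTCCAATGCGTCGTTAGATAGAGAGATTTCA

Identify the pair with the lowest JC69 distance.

X–Y: 6/32 differ, p = 0.188, d = 0.216.
X–Z: 11/32 differ, p = 0.344, d = 0.460.
Y–Z: 9/32 differ, p = 0.281, d = 0.353.
The smallest distance is between X and Y.

X and Y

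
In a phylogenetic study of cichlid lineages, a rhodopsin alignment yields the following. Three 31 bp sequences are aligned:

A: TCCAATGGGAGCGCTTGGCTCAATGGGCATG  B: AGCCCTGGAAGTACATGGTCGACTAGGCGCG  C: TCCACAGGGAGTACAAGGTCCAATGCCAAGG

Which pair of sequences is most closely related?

A and C

A–B: 15/31 differ, p = 0.484, d = 0.777.
A–C: 12/31 differ, p = 0.387, d = 0.544.
B–C: 14/31 differ, p = 0.452, d = 0.691.
The smallest distance is between A and C.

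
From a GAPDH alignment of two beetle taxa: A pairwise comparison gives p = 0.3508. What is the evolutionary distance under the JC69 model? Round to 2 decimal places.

d = −(3/4) ln(1 − 4p/3) = −0.75 ln(1 − 0.467733) = −0.75 ln(0.532267)
  = −0.75 × (-0.630610) = 0.472958 substitutions/site.

0.47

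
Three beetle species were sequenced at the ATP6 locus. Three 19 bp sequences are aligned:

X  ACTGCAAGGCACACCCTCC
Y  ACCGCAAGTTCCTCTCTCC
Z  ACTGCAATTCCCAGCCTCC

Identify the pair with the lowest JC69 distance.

X–Y: 6/19 differ, p = 0.316, d = 0.410.
X–Z: 4/19 differ, p = 0.211, d = 0.247.
Y–Z: 6/19 differ, p = 0.316, d = 0.410.
The smallest distance is between X and Z.

X and Z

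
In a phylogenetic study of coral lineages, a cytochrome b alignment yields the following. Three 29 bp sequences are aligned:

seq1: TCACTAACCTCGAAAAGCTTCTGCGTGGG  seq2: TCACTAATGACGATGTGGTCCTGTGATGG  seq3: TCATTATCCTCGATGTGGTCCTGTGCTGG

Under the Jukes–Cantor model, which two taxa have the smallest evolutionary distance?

seq2 and seq3

seq1–seq2: 11/29 differ, p = 0.379, d = 0.529.
seq1–seq3: 10/29 differ, p = 0.345, d = 0.462.
seq2–seq3: 6/29 differ, p = 0.207, d = 0.242.
The smallest distance is between seq2 and seq3.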